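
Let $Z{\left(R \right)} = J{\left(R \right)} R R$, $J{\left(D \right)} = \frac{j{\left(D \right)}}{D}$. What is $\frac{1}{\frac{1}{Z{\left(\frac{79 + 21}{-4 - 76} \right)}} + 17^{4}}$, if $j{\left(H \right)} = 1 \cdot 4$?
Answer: $\frac{5}{417604} \approx 1.1973 \cdot 10^{-5}$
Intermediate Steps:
$j{\left(H \right)} = 4$
$J{\left(D \right)} = \frac{4}{D}$
$Z{\left(R \right)} = 4 R$ ($Z{\left(R \right)} = \frac{4}{R} R R = 4 R$)
$\frac{1}{\frac{1}{Z{\left(\frac{79 + 21}{-4 - 76} \right)}} + 17^{4}} = \frac{1}{\frac{1}{4 \frac{79 + 21}{-4 - 76}} + 17^{4}} = \frac{1}{\frac{1}{4 \frac{100}{-80}} + 83521} = \frac{1}{\frac{1}{4 \cdot 100 \left(- \frac{1}{80}\right)} + 83521} = \frac{1}{\frac{1}{4 \left(- \frac{5}{4}\right)} + 83521} = \frac{1}{\frac{1}{-5} + 83521} = \frac{1}{- \frac{1}{5} + 83521} = \frac{1}{\frac{417604}{5}} = \frac{5}{417604}$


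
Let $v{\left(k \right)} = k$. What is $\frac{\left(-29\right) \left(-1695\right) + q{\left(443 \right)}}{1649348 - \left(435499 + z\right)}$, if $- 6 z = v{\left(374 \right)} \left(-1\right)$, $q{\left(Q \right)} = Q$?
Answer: $\frac{74397}{1820680} \approx 0.040862$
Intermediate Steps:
$z = \frac{187}{3}$ ($z = - \frac{374 \left(-1\right)}{6} = \left(- \frac{1}{6}\right) \left(-374\right) = \frac{187}{3} \approx 62.333$)
$\frac{\left(-29\right) \left(-1695\right) + q{\left(443 \right)}}{1649348 - \left(435499 + z\right)} = \frac{\left(-29\right) \left(-1695\right) + 443}{1649348 - \frac{1306684}{3}} = \frac{49155 + 443}{1649348 - \frac{1306684}{3}} = \frac{49598}{1649348 - \frac{1306684}{3}} = \frac{49598}{\frac{3641360}{3}} = 49598 \cdot \frac{3}{3641360} = \frac{74397}{1820680}$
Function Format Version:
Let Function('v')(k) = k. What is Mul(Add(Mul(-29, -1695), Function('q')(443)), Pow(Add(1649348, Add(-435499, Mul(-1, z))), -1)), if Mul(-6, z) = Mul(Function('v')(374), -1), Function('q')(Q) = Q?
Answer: Rational(74397, 1820680) ≈ 0.040862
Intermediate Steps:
z = Rational(187, 3) (z = Mul(Rational(-1, 6), Mul(374, -1)) = Mul(Rational(-1, 6), -374) = Rational(187, 3) ≈ 62.333)
Mul(Add(Mul(-29, -1695), Function('q')(443)), Pow(Add(1649348, Add(-435499, Mul(-1, z))), -1)) = Mul(Add(Mul(-29, -1695), 443), Pow(Add(1649348, Add(-435499, Mul(-1, Rational(187, 3)))), -1)) = Mul(Add(49155, 443), Pow(Add(1649348, Add(-435499, Rational(-187, 3))), -1)) = Mul(49598, Pow(Add(1649348, Rational(-1306684, 3)), -1)) = Mul(49598, Pow(Rational(3641360, 3), -1)) = Mul(49598, Rational(3, 3641360)) = Rational(74397, 1820680)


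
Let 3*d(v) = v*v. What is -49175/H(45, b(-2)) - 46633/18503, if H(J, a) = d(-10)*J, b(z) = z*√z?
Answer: -39193381/1110180 ≈ -35.304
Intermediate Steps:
d(v) = v²/3 (d(v) = (v*v)/3 = v²/3)
b(z) = z^(3/2)
H(J, a) = 100*J/3 (H(J, a) = ((⅓)*(-10)²)*J = ((⅓)*100)*J = 100*J/3)
-49175/H(45, b(-2)) - 46633/18503 = -49175/((100/3)*45) - 46633/18503 = -49175/1500 - 46633*1/18503 = -49175*1/1500 - 46633/18503 = -1967/60 - 46633/18503 = -39193381/1110180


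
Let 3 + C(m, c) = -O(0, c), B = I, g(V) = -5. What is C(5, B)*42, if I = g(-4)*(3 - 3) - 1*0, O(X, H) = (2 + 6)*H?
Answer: -126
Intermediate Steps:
O(X, H) = 8*H
I = 0 (I = -5*(3 - 3) - 1*0 = -5*0 + 0 = 0 + 0 = 0)
B = 0
C(m, c) = -3 - 8*c
C(5, B)*42 = (-3 - 8*0)*42 = (-3 + 0)*42 = -3*42 = -126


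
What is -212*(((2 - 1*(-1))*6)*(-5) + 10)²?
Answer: -1356800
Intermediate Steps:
-212*(((2 - 1*(-1))*6)*(-5) + 10)² = -212*(((2 + 1)*6)*(-5) + 10)² = -212*((3*6)*(-5) + 10)² = -212*(18*(-5) + 10)² = -212*(-90 + 10)² = -212*(-80)² = -212*6400 = -1356800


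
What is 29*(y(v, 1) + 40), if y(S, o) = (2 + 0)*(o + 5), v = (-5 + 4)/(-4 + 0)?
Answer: 1508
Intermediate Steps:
v = ¼ (v = -1/(-4) = -1*(-¼) = ¼ ≈ 0.25000)
y(S, o) = 10 + 2*o (y(S, o) = 2*(5 + o) = 10 + 2*o)
29*(y(v, 1) + 40) = 29*((10 + 2*1) + 40) = 29*((10 + 2) + 40) = 29*(12 + 40) = 29*52 = 1508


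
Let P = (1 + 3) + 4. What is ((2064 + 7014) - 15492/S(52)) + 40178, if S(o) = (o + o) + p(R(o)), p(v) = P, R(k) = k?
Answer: 1375295/28 ≈ 49118.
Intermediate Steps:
P = 8 (P = 4 + 4 = 8)
p(v) = 8
S(o) = 8 + 2*o (S(o) = (o + o) + 8 = 2*o + 8 = 8 + 2*o)
((2064 + 7014) - 15492/S(52)) + 40178 = ((2064 + 7014) - 15492/(8 + 2*52)) + 40178 = (9078 - 15492/(8 + 104)) + 40178 = (9078 - 15492/112) + 40178 = (9078 - 15492*1/112) + 40178 = (9078 - 3873/28) + 40178 = 250311/28 + 40178 = 1375295/28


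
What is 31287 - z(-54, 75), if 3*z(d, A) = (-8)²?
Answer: 93797/3 ≈ 31266.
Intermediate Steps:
z(d, A) = 64/3 (z(d, A) = (⅓)*(-8)² = (⅓)*64 = 64/3)
31287 - z(-54, 75) = 31287 - 1*64/3 = 31287 - 64/3 = 93797/3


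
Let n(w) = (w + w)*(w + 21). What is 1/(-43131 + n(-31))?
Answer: -1/42511 ≈ -2.3523e-5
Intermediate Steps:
n(w) = 2*w*(21 + w) (n(w) = (2*w)*(21 + w) = 2*w*(21 + w))
1/(-43131 + n(-31)) = 1/(-43131 + 2*(-31)*(21 - 31)) = 1/(-43131 + 2*(-31)*(-10)) = 1/(-43131 + 620) = 1/(-42511) = -1/42511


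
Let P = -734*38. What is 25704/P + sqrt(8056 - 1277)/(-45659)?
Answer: -6426/6973 - sqrt(6779)/45659 ≈ -0.92336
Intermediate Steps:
P = -27892
25704/P + sqrt(8056 - 1277)/(-45659) = 25704/(-27892) + sqrt(8056 - 1277)/(-45659) = 25704*(-1/27892) + sqrt(6779)*(-1/45659) = -6426/6973 - sqrt(6779)/45659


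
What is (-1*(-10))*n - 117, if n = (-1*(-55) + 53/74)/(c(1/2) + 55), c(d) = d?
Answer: -439289/4107 ≈ -106.96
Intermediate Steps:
n = 4123/4107 (n = (-1*(-55) + 53/74)/(1/2 + 55) = (55 + 53*(1/74))/(1/2 + 55) = (55 + 53/74)/(111/2) = (4123/74)*(2/111) = 4123/4107 ≈ 1.0039)
(-1*(-10))*n - 117 = -1*(-10)*(4123/4107) - 117 = 10*(4123/4107) - 117 = 41230/4107 - 117 = -439289/4107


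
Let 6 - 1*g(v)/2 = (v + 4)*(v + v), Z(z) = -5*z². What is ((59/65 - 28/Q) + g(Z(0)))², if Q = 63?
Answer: 53158681/342225 ≈ 155.33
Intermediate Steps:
g(v) = 12 - 4*v*(4 + v) (g(v) = 12 - 2*(v + 4)*(v + v) = 12 - 2*(4 + v)*2*v = 12 - 4*v*(4 + v))
((59/65 - 28/Q) + g(Z(0)))² = ((59/65 - 28/63) + (12 - (-80)*0² - 4*(-5*0²)²))² = ((59*(1/65) - 28*1/63) + (12 - (-80)*0 - 4*(-5*0)²))² = ((59/65 - 4/9) + (12 - 16*0 - 4*0²))² = (271/585 + (12 + 0 - 4*0))² = (271/585 + (12 + 0 + 0))² = (271/585 + 12)² = (7291/585)² = 53158681/342225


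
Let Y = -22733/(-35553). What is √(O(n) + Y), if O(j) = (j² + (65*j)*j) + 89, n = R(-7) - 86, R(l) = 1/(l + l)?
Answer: 5*√98904046153722/71106 ≈ 699.31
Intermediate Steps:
R(l) = 1/(2*l)
n = -1205/14 (n = (½)/(-7) - 86 = (½)*(-⅐) - 86 = -1/14 - 86 = -1205/14 ≈ -86.071)
O(j) = 89 + 66*j² (O(j) = (j² + 65*j²) + 89 = 66*j² + 89 = 89 + 66*j²)
Y = 22733/35553 (Y = -22733*(-1/35553) = 22733/35553 ≈ 0.63941)
√(O(n) + Y) = √((89 + 66*(-1205/14)²) + 22733/35553) = √((89 + 66*(1452025/196)) + 22733/35553) = √((89 + 47916825/98) + 22733/35553) = √(47925547/98 + 22733/35553) = √(243414171475/497742) = 5*√98904046153722/71106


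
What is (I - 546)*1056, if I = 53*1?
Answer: -520608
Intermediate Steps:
I = 53
(I - 546)*1056 = (53 - 546)*1056 = -493*1056 = -520608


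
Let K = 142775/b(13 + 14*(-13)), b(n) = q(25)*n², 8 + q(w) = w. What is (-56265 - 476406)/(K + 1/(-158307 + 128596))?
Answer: -7684199882284497/4241502488 ≈ -1.8117e+6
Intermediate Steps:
q(w) = -8 + w
b(n) = 17*n² (b(n) = (-8 + 25)*n² = 17*n²)
K = 142775/485537 (K = 142775/((17*(13 + 14*(-13))²)) = 142775/((17*(13 - 182)²)) = 142775/((17*(-169)²)) = 142775/((17*28561)) = 142775/485537 ≈ 0.29406)
(-56265 - 476406)/(K + 1/(-158307 + 128596)) = (-56265 - 476406)/(142775/485537 + 1/(-158307 + 128596)) = -532671/(142775/485537 + 1/(-29711)) = -532671/(142775/485537 - 1/29711) = -532671/4241502488/14425789807 = -532671*14425789807/4241502488 = -7684199882284497/4241502488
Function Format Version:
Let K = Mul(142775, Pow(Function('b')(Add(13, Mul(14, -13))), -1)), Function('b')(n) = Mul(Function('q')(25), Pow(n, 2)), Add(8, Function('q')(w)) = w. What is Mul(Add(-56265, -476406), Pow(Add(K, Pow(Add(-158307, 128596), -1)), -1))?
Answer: Rational(-7684199882284497, 4241502488) ≈ -1.8117e+6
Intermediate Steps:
Function('q')(w) = Add(-8, w)
Function('b')(n) = Mul(17, Pow(n, 2)) (Function('b')(n) = Mul(Add(-8, 25), Pow(n, 2)) = Mul(17, Pow(n, 2)))
K = Rational(142775, 485537) (K = Mul(142775, Pow(Mul(17, Pow(Add(13, Mul(14, -13)), 2)), -1)) = Mul(142775, Pow(Mul(17, Pow(Add(13, -182), 2)), -1)) = Mul(142775, Pow(Mul(17, Pow(-169, 2)), -1)) = Mul(142775, Pow(Mul(17, 28561), -1)) = Mul(142775, Pow(485537, -1)) = Mul(142775, Rational(1, 485537)) = Rational(142775, 485537) ≈ 0.29406)
Mul(Add(-56265, -476406), Pow(Add(K, Pow(Add(-158307, 128596), -1)), -1)) = Mul(Add(-56265, -476406), Pow(Add(Rational(142775, 485537), Pow(Add(-158307, 128596), -1)), -1)) = Mul(-532671, Pow(Add(Rational(142775, 485537), Pow(-29711, -1)), -1)) = Mul(-532671, Pow(Add(Rational(142775, 485537), Rational(-1, 29711)), -1)) = Mul(-532671, Pow(Rational(4241502488, 14425789807), -1)) = Mul(-532671, Rational(14425789807, 4241502488)) = Rational(-7684199882284497, 4241502488)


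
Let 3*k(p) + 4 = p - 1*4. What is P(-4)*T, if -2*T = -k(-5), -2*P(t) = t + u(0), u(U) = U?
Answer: -13/3 ≈ -4.3333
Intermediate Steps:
k(p) = -8/3 + p/3 (k(p) = -4/3 + (p - 1*4)/3 = -4/3 + (p - 4)/3 = -4/3 + (-4 + p)/3 = -4/3 + (-4/3 + p/3) = -8/3 + p/3)
P(t) = -t/2 (P(t) = -(t + 0)/2 = -t/2)
T = -13/6 (T = -(-1)*(-8/3 + (1/3)*(-5))/2 = -(-1)*(-8/3 - 5/3)/2 = -(-1)*(-13)/(2*3) = -1/2*13/3 = -13/6 ≈ -2.1667)
P(-4)*T = -1/2*(-4)*(-13/6) = 2*(-13/6) = -13/3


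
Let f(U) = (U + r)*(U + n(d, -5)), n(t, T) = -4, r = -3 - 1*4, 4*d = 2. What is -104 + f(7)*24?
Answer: -104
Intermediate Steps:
d = 1/2 (d = (1/4)*2 = 1/2 ≈ 0.50000)
r = -7 (r = -3 - 4 = -7)
f(U) = (-7 + U)*(-4 + U) (f(U) = (U - 7)*(U - 4) = (-7 + U)*(-4 + U))
-104 + f(7)*24 = -104 + (28 + 7**2 - 11*7)*24 = -104 + (28 + 49 - 77)*24 = -104 + 0*24 = -104 + 0 = -104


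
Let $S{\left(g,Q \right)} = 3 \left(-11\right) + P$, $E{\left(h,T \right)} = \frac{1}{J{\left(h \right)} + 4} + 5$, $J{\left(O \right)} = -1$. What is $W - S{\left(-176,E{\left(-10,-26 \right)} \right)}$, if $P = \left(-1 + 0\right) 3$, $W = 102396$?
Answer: $102432$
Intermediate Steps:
$P = -3$ ($P = \left(-1\right) 3 = -3$)
$E{\left(h,T \right)} = \frac{16}{3}$ ($E{\left(h,T \right)} = \frac{1}{-1 + 4} + 5 = \frac{1}{3} + 5 = \frac{16}{3}$)
$S{\left(g,Q \right)} = -36$ ($S{\left(g,Q \right)} = 3 \left(-11\right) - 3 = -33 - 3 = -36$)
$W - S{\left(-176,E{\left(-10,-26 \right)} \right)} = 102396 - -36 = 102396 + 36 = 102432$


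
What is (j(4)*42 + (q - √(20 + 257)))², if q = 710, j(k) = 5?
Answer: (920 - √277)² ≈ 8.1605e+5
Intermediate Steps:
(j(4)*42 + (q - √(20 + 257)))² = (5*42 + (710 - √(20 + 257)))² = (210 + (710 - √277))² = (920 - √277)²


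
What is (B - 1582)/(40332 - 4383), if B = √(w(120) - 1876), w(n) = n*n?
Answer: -1582/35949 + 2*√3131/35949 ≈ -0.040894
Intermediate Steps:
w(n) = n²
B = 2*√3131 (B = √(120² - 1876) = √(14400 - 1876) = √12524 = 2*√3131 ≈ 111.91)
(B - 1582)/(40332 - 4383) = (2*√3131 - 1582)/(40332 - 4383) = (-1582 + 2*√3131)/35949 = (-1582 + 2*√3131)*(1/35949) = -1582/35949 + 2*√3131/35949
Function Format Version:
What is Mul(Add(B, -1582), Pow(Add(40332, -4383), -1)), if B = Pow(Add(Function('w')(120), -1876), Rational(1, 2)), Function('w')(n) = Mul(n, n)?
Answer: Add(Rational(-1582, 35949), Mul(Rational(2, 35949), Pow(3131, Rational(1, 2)))) ≈ -0.040894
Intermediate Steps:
Function('w')(n) = Pow(n, 2)
B = Mul(2, Pow(3131, Rational(1, 2))) (B = Pow(Add(Pow(120, 2), -1876), Rational(1, 2)) = Pow(Add(14400, -1876), Rational(1, 2)) = Pow(12524, Rational(1, 2)) = Mul(2, Pow(3131, Rational(1, 2))) ≈ 111.91)
Mul(Add(B, -1582), Pow(Add(40332, -4383), -1)) = Mul(Add(Mul(2, Pow(3131, Rational(1, 2))), -1582), Pow(Add(40332, -4383), -1)) = Mul(Add(-1582, Mul(2, Pow(3131, Rational(1, 2)))), Pow(35949, -1)) = Mul(Add(-1582, Mul(2, Pow(3131, Rational(1, 2)))), Rational(1, 35949)) = Add(Rational(-1582, 35949), Mul(Rational(2, 35949), Pow(3131, Rational(1, 2))))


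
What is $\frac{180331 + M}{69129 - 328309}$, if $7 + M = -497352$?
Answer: $\frac{79257}{64795} \approx 1.2232$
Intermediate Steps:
$M = -497359$ ($M = -7 - 497352 = -497359$)
$\frac{180331 + M}{69129 - 328309} = \frac{180331 - 497359}{69129 - 328309} = - \frac{317028}{-259180} = \left(-317028\right) \left(- \frac{1}{259180}\right) = \frac{79257}{64795}$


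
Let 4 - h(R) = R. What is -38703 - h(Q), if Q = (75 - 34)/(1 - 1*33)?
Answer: -1238665/32 ≈ -38708.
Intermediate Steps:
Q = -41/32 (Q = 41/(1 - 33) = 41/(-32) = 41*(-1/32) = -41/32 ≈ -1.2813)
h(R) = 4 - R
-38703 - h(Q) = -38703 - (4 - 1*(-41/32)) = -38703 - (4 + 41/32) = -38703 - 1*169/32 = -38703 - 169/32 = -1238665/32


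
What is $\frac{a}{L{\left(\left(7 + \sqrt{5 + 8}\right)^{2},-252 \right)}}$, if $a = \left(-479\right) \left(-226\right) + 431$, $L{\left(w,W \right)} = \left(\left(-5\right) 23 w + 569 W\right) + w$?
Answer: $- \frac{681346265}{941828922} + \frac{14455105 \sqrt{13}}{1883657844} \approx -0.69576$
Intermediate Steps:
$L{\left(w,W \right)} = - 114 w + 569 W$ ($L{\left(w,W \right)} = \left(- 115 w + 569 W\right) + w = - 114 w + 569 W$)
$a = 108685$ ($a = 108254 + 431 = 108685$)
$\frac{a}{L{\left(\left(7 + \sqrt{5 + 8}\right)^{2},-252 \right)}} = \frac{108685}{- 114 \left(7 + \sqrt{5 + 8}\right)^{2} + 569 \left(-252\right)} = \frac{108685}{- 114 \left(7 + \sqrt{13}\right)^{2} - 143388} = \frac{108685}{-143388 - 114 \left(7 + \sqrt{13}\right)^{2}}$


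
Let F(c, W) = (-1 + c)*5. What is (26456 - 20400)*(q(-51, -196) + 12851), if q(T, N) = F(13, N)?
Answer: 78189016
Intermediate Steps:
F(c, W) = -5 + 5*c
q(T, N) = 60 (q(T, N) = -5 + 5*13 = -5 + 65 = 60)
(26456 - 20400)*(q(-51, -196) + 12851) = (26456 - 20400)*(60 + 12851) = 6056*12911 = 78189016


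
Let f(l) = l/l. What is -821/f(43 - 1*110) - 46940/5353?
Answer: -4441753/5353 ≈ -829.77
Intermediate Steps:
f(l) = 1
-821/f(43 - 1*110) - 46940/5353 = -821/1 - 46940/5353 = -821*1 - 46940*1/5353 = -821 - 46940/5353 = -4441753/5353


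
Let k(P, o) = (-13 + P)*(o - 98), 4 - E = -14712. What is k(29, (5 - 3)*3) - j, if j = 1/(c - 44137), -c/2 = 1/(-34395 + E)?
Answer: -1278537995233/868572021 ≈ -1472.0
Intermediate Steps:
E = 14716 (E = 4 - 1*(-14712) = 4 + 14712 = 14716)
c = 2/19679 (c = -2/(-34395 + 14716) = -2/(-19679) = -2*(-1/19679) = 2/19679 ≈ 0.00010163)
k(P, o) = (-98 + o)*(-13 + P) (k(P, o) = (-13 + P)*(-98 + o) = (-98 + o)*(-13 + P))
j = -19679/868572021 (j = 1/(2/19679 - 44137) = 1/(-868572021/19679) = -19679/868572021 ≈ -2.2657e-5)
k(29, (5 - 3)*3) - j = (1274 - 98*29 - 13*(5 - 3)*3 + 29*((5 - 3)*3)) - 1*(-19679/868572021) = (1274 - 2842 - 26*3 + 29*(2*3)) + 19679/868572021 = (1274 - 2842 - 13*6 + 29*6) + 19679/868572021 = (1274 - 2842 - 78 + 174) + 19679/868572021 = -1472 + 19679/868572021 = -1278537995233/868572021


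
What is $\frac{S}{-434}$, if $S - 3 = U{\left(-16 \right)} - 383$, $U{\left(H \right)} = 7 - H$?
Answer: $\frac{51}{62} \approx 0.82258$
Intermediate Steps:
$S = -357$ ($S = 3 + \left(\left(7 - -16\right) - 383\right) = 3 + \left(\left(7 + 16\right) - 383\right) = 3 + \left(23 - 383\right) = 3 - 360 = -357$)
$\frac{S}{-434} = - \frac{357}{-434} = \left(-357\right) \left(- \frac{1}{434}\right) = \frac{51}{62}$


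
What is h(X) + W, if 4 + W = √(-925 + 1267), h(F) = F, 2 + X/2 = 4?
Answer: 3*√38 ≈ 18.493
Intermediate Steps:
X = 4 (X = -4 + 2*4 = -4 + 8 = 4)
W = -4 + 3*√38 (W = -4 + √(-925 + 1267) = -4 + √342 = -4 + 3*√38 ≈ 14.493)
h(X) + W = 4 + (-4 + 3*√38) = 3*√38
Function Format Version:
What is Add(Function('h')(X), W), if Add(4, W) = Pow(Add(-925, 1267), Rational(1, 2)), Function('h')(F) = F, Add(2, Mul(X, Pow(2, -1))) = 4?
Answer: Mul(3, Pow(38, Rational(1, 2))) ≈ 18.493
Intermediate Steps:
X = 4 (X = Add(-4, Mul(2, 4)) = Add(-4, 8) = 4)
W = Add(-4, Mul(3, Pow(38, Rational(1, 2)))) (W = Add(-4, Pow(Add(-925, 1267), Rational(1, 2))) = Add(-4, Pow(342, Rational(1, 2))) = Add(-4, Mul(3, Pow(38, Rational(1, 2)))) ≈ 14.493)
Add(Function('h')(X), W) = Add(4, Add(-4, Mul(3, Pow(38, Rational(1, 2))))) = Mul(3, Pow(38, Rational(1, 2)))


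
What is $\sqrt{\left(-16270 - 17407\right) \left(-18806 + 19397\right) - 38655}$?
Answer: $i \sqrt{19941762} \approx 4465.6 i$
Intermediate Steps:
$\sqrt{\left(-16270 - 17407\right) \left(-18806 + 19397\right) - 38655} = \sqrt{\left(-33677\right) 591 - 38655} = \sqrt{-19903107 - 38655} = \sqrt{-19941762} = i \sqrt{19941762}$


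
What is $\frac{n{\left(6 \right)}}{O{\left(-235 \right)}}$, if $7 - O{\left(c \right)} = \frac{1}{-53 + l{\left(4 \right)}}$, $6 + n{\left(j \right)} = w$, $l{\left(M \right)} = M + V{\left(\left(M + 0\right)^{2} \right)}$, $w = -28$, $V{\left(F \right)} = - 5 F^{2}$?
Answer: $- \frac{22593}{4652} \approx -4.8566$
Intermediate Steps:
$l{\left(M \right)} = M - 5 M^{4}$ ($l{\left(M \right)} = M - 5 \left(\left(M + 0\right)^{2}\right)^{2} = M - 5 \left(M^{2}\right)^{2} = M - 5 M^{4}$)
$n{\left(j \right)} = -34$ ($n{\left(j \right)} = -6 - 28 = -34$)
$O{\left(c \right)} = \frac{9304}{1329}$ ($O{\left(c \right)} = 7 - \frac{1}{-53 + \left(4 - 5 \cdot 4^{4}\right)} = 7 - \frac{1}{-53 + \left(4 - 1280\right)} = 7 - \frac{1}{-53 - 1276} = 7 - \frac{1}{-1329} = 7 - - \frac{1}{1329} = 7 + \frac{1}{1329} = \frac{9304}{1329}$)
$\frac{n{\left(6 \right)}}{O{\left(-235 \right)}} = - \frac{34}{\frac{9304}{1329}} = \left(-34\right) \frac{1329}{9304} = - \frac{22593}{4652}$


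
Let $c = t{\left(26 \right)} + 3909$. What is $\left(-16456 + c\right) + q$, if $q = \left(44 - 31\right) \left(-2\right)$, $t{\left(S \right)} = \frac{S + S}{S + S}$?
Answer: $-12572$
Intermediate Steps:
$t{\left(S \right)} = 1$ ($t{\left(S \right)} = \frac{2 S}{2 S} = 2 S \frac{1}{2 S} = 1$)
$c = 3910$ ($c = 1 + 3909 = 3910$)
$q = -26$ ($q = 13 \left(-2\right) = -26$)
$\left(-16456 + c\right) + q = \left(-16456 + 3910\right) - 26 = -12546 - 26 = -12572$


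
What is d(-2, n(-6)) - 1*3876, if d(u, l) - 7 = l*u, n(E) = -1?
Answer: -3867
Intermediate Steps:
d(u, l) = 7 + l*u
d(-2, n(-6)) - 1*3876 = (7 - 1*(-2)) - 1*3876 = (7 + 2) - 3876 = 9 - 3876 = -3867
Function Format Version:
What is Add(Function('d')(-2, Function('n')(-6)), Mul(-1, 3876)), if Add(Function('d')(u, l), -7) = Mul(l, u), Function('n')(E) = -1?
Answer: -3867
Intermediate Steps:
Function('d')(u, l) = Add(7, Mul(l, u))
Add(Function('d')(-2, Function('n')(-6)), Mul(-1, 3876)) = Add(Add(7, Mul(-1, -2)), Mul(-1, 3876)) = Add(Add(7, 2), -3876) = Add(9, -3876) = -3867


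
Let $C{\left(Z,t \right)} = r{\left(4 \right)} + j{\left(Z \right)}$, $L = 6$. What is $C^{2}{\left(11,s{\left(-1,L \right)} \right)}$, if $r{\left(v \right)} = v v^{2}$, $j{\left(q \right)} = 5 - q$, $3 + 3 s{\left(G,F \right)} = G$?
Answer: $3364$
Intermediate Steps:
$s{\left(G,F \right)} = -1 + \frac{G}{3}$
$r{\left(v \right)} = v^{3}$
$C{\left(Z,t \right)} = 69 - Z$ ($C{\left(Z,t \right)} = 4^{3} - \left(-5 + Z\right) = 64 - \left(-5 + Z\right) = 69 - Z$)
$C^{2}{\left(11,s{\left(-1,L \right)} \right)} = \left(69 - 11\right)^{2} = 58^{2} = 3364$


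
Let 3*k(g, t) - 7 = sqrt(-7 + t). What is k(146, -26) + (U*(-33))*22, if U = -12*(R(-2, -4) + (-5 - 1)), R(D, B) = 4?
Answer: -52265/3 + I*sqrt(33)/3 ≈ -17422.0 + 1.9149*I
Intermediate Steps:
k(g, t) = 7/3 + sqrt(-7 + t)/3
U = 24 (U = -12*(4 + (-5 - 1)) = -12*(4 - 6) = -12*(-2) = -3*(-8) = 24)
k(146, -26) + (U*(-33))*22 = (7/3 + sqrt(-7 - 26)/3) + (24*(-33))*22 = (7/3 + sqrt(-33)/3) - 792*22 = (7/3 + (I*sqrt(33))/3) - 17424 = (7/3 + I*sqrt(33)/3) - 17424 = -52265/3 + I*sqrt(33)/3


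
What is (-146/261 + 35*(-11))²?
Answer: 10126598161/68121 ≈ 1.4866e+5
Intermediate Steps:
(-146/261 + 35*(-11))² = (-146*1/261 - 385)² = (-146/261 - 385)² = (-100631/261)² = 10126598161/68121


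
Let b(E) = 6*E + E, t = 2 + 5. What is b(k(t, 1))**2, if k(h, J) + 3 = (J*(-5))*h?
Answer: 70756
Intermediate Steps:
t = 7
k(h, J) = -3 - 5*J*h (k(h, J) = -3 + (J*(-5))*h = -3 + (-5*J)*h = -3 - 5*J*h)
b(E) = 7*E
b(k(t, 1))**2 = (7*(-3 - 5*1*7))**2 = (7*(-3 - 35))**2 = (7*(-38))**2 = (-266)**2 = 70756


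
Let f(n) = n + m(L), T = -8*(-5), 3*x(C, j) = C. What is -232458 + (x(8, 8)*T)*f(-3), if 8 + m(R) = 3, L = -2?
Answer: -699934/3 ≈ -2.3331e+5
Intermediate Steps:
x(C, j) = C/3
m(R) = -5 (m(R) = -8 + 3 = -5)
T = 40
f(n) = -5 + n (f(n) = n - 5 = -5 + n)
-232458 + (x(8, 8)*T)*f(-3) = -232458 + (((1/3)*8)*40)*(-5 - 3) = -232458 + ((8/3)*40)*(-8) = -232458 + (320/3)*(-8) = -232458 - 2560/3 = -699934/3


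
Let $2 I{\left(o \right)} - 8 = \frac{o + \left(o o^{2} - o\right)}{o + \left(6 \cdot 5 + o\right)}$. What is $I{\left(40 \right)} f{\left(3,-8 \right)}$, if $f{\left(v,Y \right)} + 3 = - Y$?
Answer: $\frac{16220}{11} \approx 1474.5$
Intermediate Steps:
$f{\left(v,Y \right)} = -3 - Y$
$I{\left(o \right)} = 4 + \frac{o^{3}}{2 \left(30 + 2 o\right)}$ ($I{\left(o \right)} = 4 + \frac{\left(o + \left(o o^{2} - o\right)\right) \frac{1}{o + \left(6 \cdot 5 + o\right)}}{2} = 4 + \frac{\left(o + \left(o^{3} - o\right)\right) \frac{1}{o + \left(30 + o\right)}}{2} = 4 + \frac{o^{3} \frac{1}{30 + 2 o}}{2} = 4 + \frac{o^{3}}{2 \left(30 + 2 o\right)}$)
$I{\left(40 \right)} f{\left(3,-8 \right)} = \frac{240 + 40^{3} + 16 \cdot 40}{4 \left(15 + 40\right)} \left(-3 - -8\right) = \frac{240 + 64000 + 640}{4 \cdot 55} \left(-3 + 8\right) = \frac{1}{4} \cdot \frac{1}{55} \cdot 64880 \cdot 5 = \frac{3244}{11} \cdot 5 = \frac{16220}{11}$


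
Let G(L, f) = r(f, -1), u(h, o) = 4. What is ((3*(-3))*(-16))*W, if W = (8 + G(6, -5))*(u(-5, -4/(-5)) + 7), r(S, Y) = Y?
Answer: 11088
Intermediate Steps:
G(L, f) = -1
W = 77 (W = (8 - 1)*(4 + 7) = 7*11 = 77)
((3*(-3))*(-16))*W = ((3*(-3))*(-16))*77 = -9*(-16)*77 = 144*77 = 11088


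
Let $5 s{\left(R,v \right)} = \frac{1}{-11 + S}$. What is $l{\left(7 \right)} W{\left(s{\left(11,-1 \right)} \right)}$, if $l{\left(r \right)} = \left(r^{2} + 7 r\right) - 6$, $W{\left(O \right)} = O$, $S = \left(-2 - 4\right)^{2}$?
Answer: $\frac{92}{125} \approx 0.736$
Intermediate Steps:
$S = 36$ ($S = \left(-6\right)^{2} = 36$)
$s{\left(R,v \right)} = \frac{1}{125}$ ($s{\left(R,v \right)} = \frac{1}{5 \left(-11 + 36\right)} = \frac{1}{5 \cdot 25} = \frac{1}{5} \cdot \frac{1}{25} = \frac{1}{125}$)
$l{\left(r \right)} = -6 + r^{2} + 7 r$
$l{\left(7 \right)} W{\left(s{\left(11,-1 \right)} \right)} = \left(-6 + 7^{2} + 7 \cdot 7\right) \frac{1}{125} = \left(-6 + 49 + 49\right) \frac{1}{125} = 92 \cdot \frac{1}{125} = \frac{92}{125}$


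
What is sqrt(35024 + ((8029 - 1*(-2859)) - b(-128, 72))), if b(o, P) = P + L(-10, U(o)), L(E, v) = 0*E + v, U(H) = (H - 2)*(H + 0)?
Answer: 20*sqrt(73) ≈ 170.88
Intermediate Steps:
U(H) = H*(-2 + H) (U(H) = (-2 + H)*H = H*(-2 + H))
L(E, v) = v (L(E, v) = 0 + v = v)
b(o, P) = P + o*(-2 + o)
sqrt(35024 + ((8029 - 1*(-2859)) - b(-128, 72))) = sqrt(35024 + ((8029 - 1*(-2859)) - (72 - 128*(-2 - 128)))) = sqrt(35024 + ((8029 + 2859) - (72 - 128*(-130)))) = sqrt(35024 + (10888 - (72 + 16640))) = sqrt(35024 + (10888 - 1*16712)) = sqrt(35024 + (10888 - 16712)) = sqrt(35024 - 5824) = sqrt(29200) = 20*sqrt(73)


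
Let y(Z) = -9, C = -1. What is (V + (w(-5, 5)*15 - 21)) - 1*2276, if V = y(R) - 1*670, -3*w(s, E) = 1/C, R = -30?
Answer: -2971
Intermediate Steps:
w(s, E) = ⅓ (w(s, E) = -⅓/(-1) = -⅓*(-1) = ⅓)
V = -679 (V = -9 - 1*670 = -9 - 670 = -679)
(V + (w(-5, 5)*15 - 21)) - 1*2276 = (-679 + ((⅓)*15 - 21)) - 1*2276 = (-679 + (5 - 21)) - 2276 = (-679 - 16) - 2276 = -695 - 2276 = -2971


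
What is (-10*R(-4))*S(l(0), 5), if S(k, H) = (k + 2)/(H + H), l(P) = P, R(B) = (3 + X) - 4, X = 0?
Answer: 2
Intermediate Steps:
R(B) = -1 (R(B) = (3 + 0) - 4 = 3 - 4 = -1)
S(k, H) = (2 + k)/(2*H) (S(k, H) = (2 + k)/((2*H)) = (2 + k)*(1/(2*H)) = (2 + k)/(2*H))
(-10*R(-4))*S(l(0), 5) = (-10*(-1))*((½)*(2 + 0)/5) = 10*((½)*(⅕)*2) = 10*(⅕) = 2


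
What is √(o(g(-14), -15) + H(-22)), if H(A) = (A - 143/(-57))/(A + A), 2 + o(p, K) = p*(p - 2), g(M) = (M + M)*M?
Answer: √1986808245/114 ≈ 391.00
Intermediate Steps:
g(M) = 2*M² (g(M) = (2*M)*M = 2*M²)
o(p, K) = -2 + p*(-2 + p) (o(p, K) = -2 + p*(p - 2) = -2 + p*(-2 + p))
H(A) = (143/57 + A)/(2*A) (H(A) = (A - 143*(-1/57))/((2*A)) = (A + 143/57)*(1/(2*A)) = (143/57 + A)*(1/(2*A)) = (143/57 + A)/(2*A))
√(o(g(-14), -15) + H(-22)) = √((-2 + (2*(-14)²)² - 4*(-14)²) + (1/114)*(143 + 57*(-22))/(-22)) = √((-2 + (2*196)² - 4*196) + (1/114)*(-1/22)*(143 - 1254)) = √((-2 + 392² - 2*392) + (1/114)*(-1/22)*(-1111)) = √((-2 + 153664 - 784) + 101/228) = √(152878 + 101/228) = √(34856285/228) = √1986808245/114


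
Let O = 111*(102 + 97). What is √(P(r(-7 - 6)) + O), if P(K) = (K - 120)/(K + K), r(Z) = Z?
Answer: √14935622/26 ≈ 148.64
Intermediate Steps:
O = 22089 (O = 111*199 = 22089)
P(K) = (-120 + K)/(2*K) (P(K) = (-120 + K)/((2*K)) = (-120 + K)*(1/(2*K)) = (-120 + K)/(2*K))
√(P(r(-7 - 6)) + O) = √((-120 + (-7 - 6))/(2*(-7 - 6)) + 22089) = √((½)*(-120 - 13)/(-13) + 22089) = √((½)*(-1/13)*(-133) + 22089) = √(133/26 + 22089) = √(574447/26) = √14935622/26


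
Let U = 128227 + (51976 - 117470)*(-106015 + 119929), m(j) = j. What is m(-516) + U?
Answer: -911155805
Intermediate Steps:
U = -911155289 (U = 128227 - 65494*13914 = 128227 - 911283516 = -911155289)
m(-516) + U = -516 - 911155289 = -911155805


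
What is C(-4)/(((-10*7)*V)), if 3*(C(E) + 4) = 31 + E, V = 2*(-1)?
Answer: 1/28 ≈ 0.035714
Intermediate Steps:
V = -2
C(E) = 19/3 + E/3 (C(E) = -4 + (31 + E)/3 = -4 + (31/3 + E/3) = 19/3 + E/3)
C(-4)/(((-10*7)*V)) = (19/3 + (⅓)*(-4))/((-10*7*(-2))) = (19/3 - 4/3)/((-70*(-2))) = 5/140 = 5*(1/140) = 1/28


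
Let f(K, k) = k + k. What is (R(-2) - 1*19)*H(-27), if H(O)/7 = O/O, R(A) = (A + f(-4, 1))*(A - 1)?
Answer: -133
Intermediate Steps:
f(K, k) = 2*k
R(A) = (-1 + A)*(2 + A) (R(A) = (A + 2*1)*(A - 1) = (A + 2)*(-1 + A) = (2 + A)*(-1 + A) = (-1 + A)*(2 + A))
H(O) = 7 (H(O) = 7*(O/O) = 7*1 = 7)
(R(-2) - 1*19)*H(-27) = ((-2 - 2 + (-2)²) - 1*19)*7 = ((-2 - 2 + 4) - 19)*7 = (0 - 19)*7 = -19*7 = -133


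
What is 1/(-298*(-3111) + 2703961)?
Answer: 1/3631039 ≈ 2.7540e-7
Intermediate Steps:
1/(-298*(-3111) + 2703961) = 1/(927078 + 2703961) = 1/3631039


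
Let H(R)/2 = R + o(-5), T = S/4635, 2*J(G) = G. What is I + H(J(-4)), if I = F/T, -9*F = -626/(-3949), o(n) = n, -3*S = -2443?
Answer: -136030868/9647407 ≈ -14.100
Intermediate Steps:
S = 2443/3 (S = -1/3*(-2443) = 2443/3 ≈ 814.33)
J(G) = G/2
T = 2443/13905 (T = (2443/3)/4635 = (2443/3)*(1/4635) = 2443/13905 ≈ 0.17569)
F = -626/35541 (F = -(-626)/(9*(-3949)) = -(-626)*(-1)/(9*3949) = -1/9*626/3949 = -626/35541 ≈ -0.017613)
H(R) = -10 + 2*R (H(R) = 2*(R - 5) = 2*(-5 + R) = -10 + 2*R)
I = -967170/9647407 (I = -626/(35541*2443/13905) = -626/35541*13905/2443 = -967170/9647407 ≈ -0.10025)
I + H(J(-4)) = -967170/9647407 + (-10 + 2*((1/2)*(-4))) = -967170/9647407 + (-10 + 2*(-2)) = -967170/9647407 + (-10 - 4) = -967170/9647407 - 14 = -136030868/9647407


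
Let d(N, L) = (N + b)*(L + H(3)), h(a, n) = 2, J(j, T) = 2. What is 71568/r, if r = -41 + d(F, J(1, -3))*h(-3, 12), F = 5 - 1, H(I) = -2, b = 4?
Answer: -71568/41 ≈ -1745.6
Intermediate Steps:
F = 4
d(N, L) = (-2 + L)*(4 + N) (d(N, L) = (N + 4)*(L - 2) = (4 + N)*(-2 + L) = (-2 + L)*(4 + N))
r = -41 (r = -41 + (-8 - 2*4 + 4*2 + 2*4)*2 = -41 + (-8 - 8 + 8 + 8)*2 = -41 + 0*2 = -41 + 0 = -41)
71568/r = 71568/(-41) = 71568*(-1/41) = -71568/41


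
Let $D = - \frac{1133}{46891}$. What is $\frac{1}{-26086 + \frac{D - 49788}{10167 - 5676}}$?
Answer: $- \frac{210587481}{5495719639607} \approx -3.8318 \cdot 10^{-5}$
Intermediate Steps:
$D = - \frac{1133}{46891}$ ($D = \left(-1133\right) \frac{1}{46891} = - \frac{1133}{46891} \approx -0.024162$)
$\frac{1}{-26086 + \frac{D - 49788}{10167 - 5676}} = \frac{1}{-26086 + \frac{- \frac{1133}{46891} - 49788}{10167 - 5676}} = \frac{1}{-26086 - \frac{2334610241}{46891 \cdot 4491}} = \frac{1}{-26086 - \frac{2334610241}{210587481}} = \frac{1}{- \frac{5495719639607}{210587481}} = - \frac{210587481}{5495719639607}$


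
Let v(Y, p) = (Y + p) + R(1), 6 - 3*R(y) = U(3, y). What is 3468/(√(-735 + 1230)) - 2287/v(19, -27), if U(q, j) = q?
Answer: 2287/7 + 1156*√55/55 ≈ 482.59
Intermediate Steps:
R(y) = 1 (R(y) = 2 - ⅓*3 = 2 - 1 = 1)
v(Y, p) = 1 + Y + p (v(Y, p) = (Y + p) + 1 = 1 + Y + p)
3468/(√(-735 + 1230)) - 2287/v(19, -27) = 3468/(√(-735 + 1230)) - 2287/(1 + 19 - 27) = 3468/(√495) - 2287/(-7) = 3468/((3*√55)) - 2287*(-⅐) = 3468*(√55/165) + 2287/7 = 1156*√55/55 + 2287/7 = 2287/7 + 1156*√55/55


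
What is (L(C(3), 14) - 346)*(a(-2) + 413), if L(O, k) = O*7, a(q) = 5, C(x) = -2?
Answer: -150480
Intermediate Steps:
L(O, k) = 7*O
(L(C(3), 14) - 346)*(a(-2) + 413) = (7*(-2) - 346)*(5 + 413) = (-14 - 346)*418 = -360*418 = -150480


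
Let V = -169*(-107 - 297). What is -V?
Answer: -68276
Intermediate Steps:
V = 68276 (V = -169*(-404) = 68276)
-V = -1*68276 = -68276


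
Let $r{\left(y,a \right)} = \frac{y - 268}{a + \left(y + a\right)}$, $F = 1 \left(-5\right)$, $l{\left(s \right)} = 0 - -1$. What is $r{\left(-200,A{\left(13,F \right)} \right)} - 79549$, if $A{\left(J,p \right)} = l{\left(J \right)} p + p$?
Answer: $- \frac{4375078}{55} \approx -79547.0$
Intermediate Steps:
$l{\left(s \right)} = 1$ ($l{\left(s \right)} = 0 + 1 = 1$)
$F = -5$
$A{\left(J,p \right)} = 2 p$ ($A{\left(J,p \right)} = 1 p + p = p + p = 2 p$)
$r{\left(y,a \right)} = \frac{-268 + y}{y + 2 a}$ ($r{\left(y,a \right)} = \frac{-268 + y}{a + \left(a + y\right)} = \frac{-268 + y}{y + 2 a}$)
$r{\left(-200,A{\left(13,F \right)} \right)} - 79549 = \frac{-268 - 200}{-200 + 2 \cdot 2 \left(-5\right)} - 79549 = \frac{1}{-200 + 2 \left(-10\right)} \left(-468\right) - 79549 = \frac{1}{-200 - 20} \left(-468\right) - 79549 = \frac{1}{-220} \left(-468\right) - 79549 = \left(- \frac{1}{220}\right) \left(-468\right) - 79549 = \frac{117}{55} - 79549 = - \frac{4375078}{55}$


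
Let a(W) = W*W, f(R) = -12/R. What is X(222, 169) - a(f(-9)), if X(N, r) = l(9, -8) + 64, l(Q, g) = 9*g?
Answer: -88/9 ≈ -9.7778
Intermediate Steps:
a(W) = W**2
X(N, r) = -8 (X(N, r) = 9*(-8) + 64 = -72 + 64 = -8)
X(222, 169) - a(f(-9)) = -8 - (-12/(-9))**2 = -8 - (-12*(-1/9))**2 = -8 - (4/3)**2 = -8 - 1*16/9 = -8 - 16/9 = -88/9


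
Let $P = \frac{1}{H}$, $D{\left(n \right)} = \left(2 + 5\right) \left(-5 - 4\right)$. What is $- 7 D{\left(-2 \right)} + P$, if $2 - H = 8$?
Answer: $\frac{2645}{6} \approx 440.83$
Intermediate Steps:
$H = -6$ ($H = 2 - 8 = -6$)
$D{\left(n \right)} = -63$ ($D{\left(n \right)} = 7 \left(-9\right) = -63$)
$P = - \frac{1}{6}$ ($P = \frac{1}{-6} = - \frac{1}{6} \approx -0.16667$)
$- 7 D{\left(-2 \right)} + P = \left(-7\right) \left(-63\right) - \frac{1}{6} = 441 - \frac{1}{6} = \frac{2645}{6}$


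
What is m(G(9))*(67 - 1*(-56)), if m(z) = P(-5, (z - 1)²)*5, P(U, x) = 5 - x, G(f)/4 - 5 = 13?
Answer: -3097140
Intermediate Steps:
G(f) = 72 (G(f) = 20 + 4*13 = 20 + 52 = 72)
m(z) = 25 - 5*(-1 + z)² (m(z) = (5 - (z - 1)²)*5 = (5 - (-1 + z)²)*5 = 25 - 5*(-1 + z)²)
m(G(9))*(67 - 1*(-56)) = (25 - 5*(-1 + 72)²)*(67 - 1*(-56)) = (25 - 5*71²)*(67 + 56) = (25 - 5*5041)*123 = (25 - 25205)*123 = -25180*123 = -3097140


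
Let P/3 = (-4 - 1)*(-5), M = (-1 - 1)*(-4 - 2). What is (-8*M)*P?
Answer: -7200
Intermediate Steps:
M = 12 (M = -2*(-6) = 12)
P = 75 (P = 3*((-4 - 1)*(-5)) = 3*(-5*(-5)) = 3*25 = 75)
(-8*M)*P = -8*12*75 = -96*75 = -7200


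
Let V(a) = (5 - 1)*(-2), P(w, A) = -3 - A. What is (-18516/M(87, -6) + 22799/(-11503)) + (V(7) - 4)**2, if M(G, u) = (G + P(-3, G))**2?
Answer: -66095617/34509 ≈ -1915.3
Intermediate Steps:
V(a) = -8 (V(a) = 4*(-2) = -8)
M(G, u) = 9 (M(G, u) = (G + (-3 - G))**2 = (-3)**2 = 9)
(-18516/M(87, -6) + 22799/(-11503)) + (V(7) - 4)**2 = (-18516/9 + 22799/(-11503)) + (-8 - 4)**2 = (-18516*1/9 + 22799*(-1/11503)) + (-12)**2 = (-6172/3 - 22799/11503) + 144 = -71064913/34509 + 144 = -66095617/34509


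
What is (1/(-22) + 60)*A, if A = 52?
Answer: 34294/11 ≈ 3117.6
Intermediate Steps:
(1/(-22) + 60)*A = (1/(-22) + 60)*52 = (-1/22 + 60)*52 = (1319/22)*52 = 34294/11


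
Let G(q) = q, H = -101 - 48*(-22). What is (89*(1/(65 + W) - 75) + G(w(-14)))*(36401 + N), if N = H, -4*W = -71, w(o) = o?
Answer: -82695089268/331 ≈ -2.4983e+8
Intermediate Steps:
H = 955 (H = -101 + 1056 = 955)
W = 71/4 (W = -1/4*(-71) = 71/4 ≈ 17.750)
N = 955
(89*(1/(65 + W) - 75) + G(w(-14)))*(36401 + N) = (89*(1/(65 + 71/4) - 75) - 14)*(36401 + 955) = (89*(1/(331/4) - 75) - 14)*37356 = (89*(4/331 - 75) - 14)*37356 = (89*(-24821/331) - 14)*37356 = (-2209069/331 - 14)*37356 = -2213703/331*37356 = -82695089268/331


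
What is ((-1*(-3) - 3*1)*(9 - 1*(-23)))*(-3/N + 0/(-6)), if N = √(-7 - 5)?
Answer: 0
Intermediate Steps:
N = 2*I*√3 (N = √(-12) = 2*I*√3 ≈ 3.4641*I)
((-1*(-3) - 3*1)*(9 - 1*(-23)))*(-3/N + 0/(-6)) = ((-1*(-3) - 3*1)*(9 - 1*(-23)))*(-3*(-I*√3/6) + 0/(-6)) = ((3 - 3)*(9 + 23))*(-(-1)*I*√3/2 + 0*(-⅙)) = (0*32)*(I*√3/2 + 0) = 0*(I*√3/2) = 0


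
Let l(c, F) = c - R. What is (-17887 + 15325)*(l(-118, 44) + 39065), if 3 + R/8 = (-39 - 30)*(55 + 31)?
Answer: -221466966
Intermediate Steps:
R = -47496 (R = -24 + 8*((-39 - 30)*(55 + 31)) = -24 + 8*(-69*86) = -24 + 8*(-5934) = -24 - 47472 = -47496)
l(c, F) = 47496 + c (l(c, F) = c - 1*(-47496) = c + 47496 = 47496 + c)
(-17887 + 15325)*(l(-118, 44) + 39065) = (-17887 + 15325)*((47496 - 118) + 39065) = -2562*(47378 + 39065) = -2562*86443 = -221466966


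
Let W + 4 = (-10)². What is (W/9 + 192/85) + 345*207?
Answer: 18214121/255 ≈ 71428.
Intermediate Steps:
W = 96 (W = -4 + (-10)² = -4 + 100 = 96)
(W/9 + 192/85) + 345*207 = (96/9 + 192/85) + 345*207 = (96*(⅑) + 192*(1/85)) + 71415 = (32/3 + 192/85) + 71415 = 3296/255 + 71415 = 18214121/255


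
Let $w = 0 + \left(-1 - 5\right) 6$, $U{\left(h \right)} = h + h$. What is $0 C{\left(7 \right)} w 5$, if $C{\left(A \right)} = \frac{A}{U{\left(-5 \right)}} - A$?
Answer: $0$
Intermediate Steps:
$U{\left(h \right)} = 2 h$
$w = -36$ ($w = 0 - 36 = -36$)
$C{\left(A \right)} = - \frac{11 A}{10}$ ($C{\left(A \right)} = \frac{A}{2 \left(-5\right)} - A = \frac{A}{-10} - A = A \left(- \frac{1}{10}\right) - A = - \frac{A}{10} - A = - \frac{11 A}{10}$)
$0 C{\left(7 \right)} w 5 = 0 \left(\left(- \frac{11}{10}\right) 7\right) \left(\left(-36\right) 5\right) = 0 \left(- \frac{77}{10}\right) \left(-180\right) = 0 \left(-180\right) = 0$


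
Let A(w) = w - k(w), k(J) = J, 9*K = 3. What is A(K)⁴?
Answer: 0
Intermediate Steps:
K = ⅓ (K = (⅑)*3 = ⅓ ≈ 0.33333)
A(w) = 0 (A(w) = w - w = 0)
A(K)⁴ = 0⁴ = 0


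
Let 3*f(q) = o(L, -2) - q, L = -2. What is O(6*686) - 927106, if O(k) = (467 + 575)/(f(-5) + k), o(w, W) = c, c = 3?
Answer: -5727659305/6178 ≈ -9.2711e+5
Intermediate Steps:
o(w, W) = 3
f(q) = 1 - q/3 (f(q) = (3 - q)/3 = 1 - q/3)
O(k) = 1042/(8/3 + k) (O(k) = (467 + 575)/((1 - ⅓*(-5)) + k) = 1042/((1 + 5/3) + k) = 1042/(8/3 + k))
O(6*686) - 927106 = 3126/(8 + 3*(6*686)) - 927106 = 3126/(8 + 3*4116) - 927106 = 3126/(8 + 12348) - 927106 = 3126/12356 - 927106 = 3126*(1/12356) - 927106 = 1563/6178 - 927106 = -5727659305/6178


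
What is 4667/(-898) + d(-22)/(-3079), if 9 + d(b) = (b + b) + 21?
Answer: -14340957/2764942 ≈ -5.1867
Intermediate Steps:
d(b) = 12 + 2*b (d(b) = -9 + ((b + b) + 21) = -9 + (2*b + 21) = -9 + (21 + 2*b) = 12 + 2*b)
4667/(-898) + d(-22)/(-3079) = 4667/(-898) + (12 + 2*(-22))/(-3079) = 4667*(-1/898) + (12 - 44)*(-1/3079) = -4667/898 - 32*(-1/3079) = -4667/898 + 32/3079 = -14340957/2764942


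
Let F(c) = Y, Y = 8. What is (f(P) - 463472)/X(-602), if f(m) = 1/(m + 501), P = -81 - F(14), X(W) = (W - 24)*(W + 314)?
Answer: -190950463/74278656 ≈ -2.5707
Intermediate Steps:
F(c) = 8
X(W) = (-24 + W)*(314 + W)
P = -89 (P = -81 - 1*8 = -81 - 8 = -89)
f(m) = 1/(501 + m)
(f(P) - 463472)/X(-602) = (1/(501 - 89) - 463472)/(-7536 + (-602)**2 + 290*(-602)) = (1/412 - 463472)/(-7536 + 362404 - 174580) = (1/412 - 463472)/180288 = -190950463/412*1/180288 = -190950463/74278656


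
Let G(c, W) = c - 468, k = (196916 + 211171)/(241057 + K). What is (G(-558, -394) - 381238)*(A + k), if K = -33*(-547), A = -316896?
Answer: 7846912857160446/64777 ≈ 1.2114e+11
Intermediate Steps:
K = 18051
k = 408087/259108 (k = (196916 + 211171)/(241057 + 18051) = 408087/259108 ≈ 1.5750)
G(c, W) = -468 + c
(G(-558, -394) - 381238)*(A + k) = ((-468 - 558) - 381238)*(-316896 + 408087/259108) = (-1026 - 381238)*(-82109880681/259108) = -382264*(-82109880681/259108) = 7846912857160446/64777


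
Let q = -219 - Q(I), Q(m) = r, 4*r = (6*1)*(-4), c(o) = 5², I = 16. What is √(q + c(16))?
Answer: 2*I*√47 ≈ 13.711*I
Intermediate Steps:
c(o) = 25
r = -6 (r = ((6*1)*(-4))/4 = (6*(-4))/4 = (¼)*(-24) = -6)
Q(m) = -6
q = -213 (q = -219 - 1*(-6) = -219 + 6 = -213)
√(q + c(16)) = √(-213 + 25) = √(-188) = 2*I*√47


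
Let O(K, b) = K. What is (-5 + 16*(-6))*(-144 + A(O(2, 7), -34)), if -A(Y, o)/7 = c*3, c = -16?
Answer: -19392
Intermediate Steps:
A(Y, o) = 336 (A(Y, o) = -(-112)*3 = -7*(-48) = 336)
(-5 + 16*(-6))*(-144 + A(O(2, 7), -34)) = (-5 + 16*(-6))*(-144 + 336) = (-5 - 96)*192 = -101*192 = -19392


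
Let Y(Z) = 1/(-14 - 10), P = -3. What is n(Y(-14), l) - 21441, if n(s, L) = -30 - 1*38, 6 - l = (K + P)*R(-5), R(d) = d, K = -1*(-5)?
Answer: -21509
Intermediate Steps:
K = 5
Y(Z) = -1/24 (Y(Z) = 1/(-24) = -1/24)
l = 16 (l = 6 - (5 - 3)*(-5) = 6 - 2*(-5) = 6 - 1*(-10) = 6 + 10 = 16)
n(s, L) = -68 (n(s, L) = -30 - 38 = -68)
n(Y(-14), l) - 21441 = -68 - 21441 = -21509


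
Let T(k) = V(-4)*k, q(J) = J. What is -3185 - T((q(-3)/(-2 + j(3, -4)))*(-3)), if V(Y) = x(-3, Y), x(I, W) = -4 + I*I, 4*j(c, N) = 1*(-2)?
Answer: -3167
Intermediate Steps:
j(c, N) = -½ (j(c, N) = (1*(-2))/4 = (¼)*(-2) = -½)
x(I, W) = -4 + I²
V(Y) = 5 (V(Y) = -4 + (-3)² = -4 + 9 = 5)
T(k) = 5*k
-3185 - T((q(-3)/(-2 + j(3, -4)))*(-3)) = -3185 - 5*-3/(-2 - ½)*(-3) = -3185 - 5*-3/(-5/2)*(-3) = -3185 - 5*-3*(-⅖)*(-3) = -3185 - 5*(6/5)*(-3) = -3185 - 5*(-18)/5 = -3185 - 1*(-18) = -3185 + 18 = -3167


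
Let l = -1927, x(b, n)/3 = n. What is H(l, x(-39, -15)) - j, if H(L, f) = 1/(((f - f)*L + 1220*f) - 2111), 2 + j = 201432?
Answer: -11483725731/57011 ≈ -2.0143e+5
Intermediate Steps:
x(b, n) = 3*n
j = 201430 (j = -2 + 201432 = 201430)
H(L, f) = 1/(-2111 + 1220*f) (H(L, f) = 1/((0*L + 1220*f) - 2111) = 1/((0 + 1220*f) - 2111) = 1/(1220*f - 2111) = 1/(-2111 + 1220*f))
H(l, x(-39, -15)) - j = 1/(-2111 + 1220*(3*(-15))) - 1*201430 = 1/(-2111 + 1220*(-45)) - 201430 = 1/(-2111 - 54900) - 201430 = 1/(-57011) - 201430 = -1/57011 - 201430 = -11483725731/57011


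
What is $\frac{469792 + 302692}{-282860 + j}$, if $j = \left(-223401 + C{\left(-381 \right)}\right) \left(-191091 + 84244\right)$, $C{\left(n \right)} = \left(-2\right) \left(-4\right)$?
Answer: $\frac{772484}{23868589011} \approx 3.2364 \cdot 10^{-5}$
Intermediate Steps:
$C{\left(n \right)} = 8$
$j = 23868871871$ ($j = \left(-223401 + 8\right) \left(-191091 + 84244\right) = \left(-223393\right) \left(-106847\right) = 23868871871$)
$\frac{469792 + 302692}{-282860 + j} = \frac{469792 + 302692}{-282860 + 23868871871} = \frac{772484}{23868589011}$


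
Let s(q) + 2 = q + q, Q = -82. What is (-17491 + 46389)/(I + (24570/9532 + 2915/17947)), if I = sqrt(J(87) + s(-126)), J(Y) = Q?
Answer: 579320657921106407860/2513208612025425169 - 845706327016903009568*I*sqrt(21)/2513208612025425169 ≈ 230.51 - 1542.1*I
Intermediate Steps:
J(Y) = -82
s(q) = -2 + 2*q (s(q) = -2 + (q + q) = -2 + 2*q)
I = 4*I*sqrt(21) (I = sqrt(-82 + (-2 + 2*(-126))) = sqrt(-82 + (-2 - 252)) = sqrt(-82 - 254) = sqrt(-336) = 4*I*sqrt(21) ≈ 18.33*I)
(-17491 + 46389)/(I + (24570/9532 + 2915/17947)) = (-17491 + 46389)/(4*I*sqrt(21) + (24570/9532 + 2915/17947)) = 28898/(4*I*sqrt(21) + (24570*(1/9532) + 2915*(1/17947))) = 28898/(4*I*sqrt(21) + (12285/4766 + 2915/17947)) = 28898/(4*I*sqrt(21) + 234371785/85535402) = 28898/(234371785/85535402 + 4*I*sqrt(21))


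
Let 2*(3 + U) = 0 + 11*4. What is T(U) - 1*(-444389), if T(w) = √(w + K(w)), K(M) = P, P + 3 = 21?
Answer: 444389 + √37 ≈ 4.4440e+5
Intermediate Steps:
U = 19 (U = -3 + (0 + 11*4)/2 = -3 + (0 + 44)/2 = -3 + (½)*44 = -3 + 22 = 19)
P = 18 (P = -3 + 21 = 18)
K(M) = 18
T(w) = √(18 + w) (T(w) = √(w + 18) = √(18 + w))
T(U) - 1*(-444389) = √(18 + 19) - 1*(-444389) = √37 + 444389 = 444389 + √37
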